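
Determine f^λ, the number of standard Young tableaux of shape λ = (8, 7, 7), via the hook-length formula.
# SYT of shape (8, 7, 7) = 9145422

Hook-length formula: f^λ = n! / Π hook(c), product over all cells c of the Young diagram. For λ = (8, 7, 7), n = 22 boxes. Hook lengths by row (left-to-right, top-to-bottom): [10, 9, 8, 7, 6, 5, 4, 1]; [8, 7, 6, 5, 4, 3, 2]; [7, 6, 5, 4, 3, 2, 1]. Product of hooks = 122903101440000. So f^λ = 22! / 122903101440000 = 1124000727777607680000 / 122903101440000 = 9145422.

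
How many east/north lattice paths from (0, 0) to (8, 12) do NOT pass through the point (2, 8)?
Number of paths = 116520

Total paths from (0, 0) to (8, 12): C(20, 8) = 125970. Paths through (2, 8): (paths (0, 0) → (2, 8)) × (paths (2, 8) → (8, 12)) = C(10, 2) · C(10, 6) = 45 · 210 = 9450. Avoidance count = 125970 − 9450 = 116520.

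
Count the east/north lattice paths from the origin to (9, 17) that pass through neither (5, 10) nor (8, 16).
Number of paths = 1167122

Inclusion–exclusion. Total paths: C(26, 9) = 3124550. Through P₁: C(15, 5)·C(11, 4) = 990990. Through P₂: C(24, 8)·C(2, 1) = 1470942. Since P₁ is strictly southwest of P₂, a monotone path through both must visit P₁ then P₂; paths through both = C(15, 5)·C(9, 3)·C(2, 1) = 504504. Avoid both = 3124550 − 990990 − 1470942 + 504504 = 1167122.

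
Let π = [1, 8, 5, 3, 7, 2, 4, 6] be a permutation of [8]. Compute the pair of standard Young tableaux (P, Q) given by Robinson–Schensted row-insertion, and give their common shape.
P = [1, 2, 4, 6] / [3, 7] / [5] / [8];  Q = [1, 2, 5, 8] / [3, 7] / [4] / [6];  common shape = (4, 2, 1, 1)

Row-insert the values π_1, π_2, … into P one at a time, bumping the leftmost entry strictly greater than the inserted value down to the next row. The recording tableau Q records, in position (i, j), the step at which that cell was added to P.
  Insert 1 (step 1): P = [1];  Q = [1]
  Insert 8 (step 2): P = [1, 8];  Q = [1, 2]
  Insert 5 (step 3): P = [1, 5] / [8];  Q = [1, 2] / [3]
  Insert 3 (step 4): P = [1, 3] / [5] / [8];  Q = [1, 2] / [3] / [4]
  Insert 7 (step 5): P = [1, 3, 7] / [5] / [8];  Q = [1, 2, 5] / [3] / [4]
  Insert 2 (step 6): P = [1, 2, 7] / [3] / [5] / [8];  Q = [1, 2, 5] / [3] / [4] / [6]
  Insert 4 (step 7): P = [1, 2, 4] / [3, 7] / [5] / [8];  Q = [1, 2, 5] / [3, 7] / [4] / [6]
  Insert 6 (step 8): P = [1, 2, 4, 6] / [3, 7] / [5] / [8];  Q = [1, 2, 5, 8] / [3, 7] / [4] / [6]
Final shape: (4, 2, 1, 1).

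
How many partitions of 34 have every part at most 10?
p(34, parts ≤ 10) = 6912

Use the recurrence p(n, m) = p(n, m−1) + p(n−m, m): either the largest part is < m (count p(n, m−1)) or the largest part is exactly m (remove one copy of m, count p(n−m, m)). With p(0, ·) = 1 this gives p(34, parts ≤ 10) = 6912. (By conjugating Young diagrams, this also counts partitions of 34 into at most 10 parts.)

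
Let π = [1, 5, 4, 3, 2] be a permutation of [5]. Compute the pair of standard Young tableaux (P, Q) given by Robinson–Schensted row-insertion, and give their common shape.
P = [1, 2] / [3] / [4] / [5];  Q = [1, 2] / [3] / [4] / [5];  common shape = (2, 1, 1, 1)

Row-insert the values π_1, π_2, … into P one at a time, bumping the leftmost entry strictly greater than the inserted value down to the next row. The recording tableau Q records, in position (i, j), the step at which that cell was added to P.
  Insert 1 (step 1): P = [1];  Q = [1]
  Insert 5 (step 2): P = [1, 5];  Q = [1, 2]
  Insert 4 (step 3): P = [1, 4] / [5];  Q = [1, 2] / [3]
  Insert 3 (step 4): P = [1, 3] / [4] / [5];  Q = [1, 2] / [3] / [4]
  Insert 2 (step 5): P = [1, 2] / [3] / [4] / [5];  Q = [1, 2] / [3] / [4] / [5]
Final shape: (2, 1, 1, 1).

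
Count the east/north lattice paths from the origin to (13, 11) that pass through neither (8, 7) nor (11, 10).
Number of paths = 1013286

Inclusion–exclusion. Total paths: C(24, 13) = 2496144. Through P₁: C(15, 8)·C(9, 5) = 810810. Through P₂: C(21, 11)·C(3, 2) = 1058148. Since P₁ is strictly southwest of P₂, a monotone path through both must visit P₁ then P₂; paths through both = C(15, 8)·C(6, 3)·C(3, 2) = 386100. Avoid both = 2496144 − 810810 − 1058148 + 386100 = 1013286.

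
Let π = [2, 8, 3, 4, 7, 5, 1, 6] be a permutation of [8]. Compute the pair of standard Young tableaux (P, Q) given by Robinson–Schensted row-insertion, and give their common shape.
P = [1, 3, 4, 5, 6] / [2] / [7] / [8];  Q = [1, 2, 4, 5, 8] / [3] / [6] / [7];  common shape = (5, 1, 1, 1)

Row-insert the values π_1, π_2, … into P one at a time, bumping the leftmost entry strictly greater than the inserted value down to the next row. The recording tableau Q records, in position (i, j), the step at which that cell was added to P.
  Insert 2 (step 1): P = [2];  Q = [1]
  Insert 8 (step 2): P = [2, 8];  Q = [1, 2]
  Insert 3 (step 3): P = [2, 3] / [8];  Q = [1, 2] / [3]
  Insert 4 (step 4): P = [2, 3, 4] / [8];  Q = [1, 2, 4] / [3]
  Insert 7 (step 5): P = [2, 3, 4, 7] / [8];  Q = [1, 2, 4, 5] / [3]
  Insert 5 (step 6): P = [2, 3, 4, 5] / [7] / [8];  Q = [1, 2, 4, 5] / [3] / [6]
  Insert 1 (step 7): P = [1, 3, 4, 5] / [2] / [7] / [8];  Q = [1, 2, 4, 5] / [3] / [6] / [7]
  Insert 6 (step 8): P = [1, 3, 4, 5, 6] / [2] / [7] / [8];  Q = [1, 2, 4, 5, 8] / [3] / [6] / [7]
Final shape: (5, 1, 1, 1).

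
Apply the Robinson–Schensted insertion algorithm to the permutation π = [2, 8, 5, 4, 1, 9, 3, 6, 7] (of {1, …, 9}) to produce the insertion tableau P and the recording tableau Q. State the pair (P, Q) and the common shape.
P = [1, 3, 6, 7] / [2, 4, 9] / [5] / [8];  Q = [1, 2, 6, 9] / [3, 7, 8] / [4] / [5];  common shape = (4, 3, 1, 1)

Row-insert the values π_1, π_2, … into P one at a time, bumping the leftmost entry strictly greater than the inserted value down to the next row. The recording tableau Q records, in position (i, j), the step at which that cell was added to P.
  Insert 2 (step 1): P = [2];  Q = [1]
  Insert 8 (step 2): P = [2, 8];  Q = [1, 2]
  Insert 5 (step 3): P = [2, 5] / [8];  Q = [1, 2] / [3]
  Insert 4 (step 4): P = [2, 4] / [5] / [8];  Q = [1, 2] / [3] / [4]
  Insert 1 (step 5): P = [1, 4] / [2] / [5] / [8];  Q = [1, 2] / [3] / [4] / [5]
  Insert 9 (step 6): P = [1, 4, 9] / [2] / [5] / [8];  Q = [1, 2, 6] / [3] / [4] / [5]
  Insert 3 (step 7): P = [1, 3, 9] / [2, 4] / [5] / [8];  Q = [1, 2, 6] / [3, 7] / [4] / [5]
  Insert 6 (step 8): P = [1, 3, 6] / [2, 4, 9] / [5] / [8];  Q = [1, 2, 6] / [3, 7, 8] / [4] / [5]
  Insert 7 (step 9): P = [1, 3, 6, 7] / [2, 4, 9] / [5] / [8];  Q = [1, 2, 6, 9] / [3, 7, 8] / [4] / [5]
Final shape: (4, 3, 1, 1).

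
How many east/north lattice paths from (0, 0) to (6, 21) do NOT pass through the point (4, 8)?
Number of paths = 244035

Total paths from (0, 0) to (6, 21): C(27, 6) = 296010. Paths through (4, 8): (paths (0, 0) → (4, 8)) × (paths (4, 8) → (6, 21)) = C(12, 4) · C(15, 2) = 495 · 105 = 51975. Avoidance count = 296010 − 51975 = 244035.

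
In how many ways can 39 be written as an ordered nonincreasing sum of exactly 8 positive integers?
p(39, 8 parts) = 2857

Partitions of n into exactly k parts are in bijection with partitions of n − k into at most k parts (subtract 1 from each part). So p(39, exactly 8) = p(31, parts ≤ 8). Computing via the recurrence p(m, j) = p(m, j−1) + p(m−j, j) gives 2857.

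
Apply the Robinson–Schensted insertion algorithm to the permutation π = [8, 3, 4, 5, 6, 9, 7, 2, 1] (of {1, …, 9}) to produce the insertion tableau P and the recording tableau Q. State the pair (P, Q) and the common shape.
P = [1, 4, 5, 6, 7] / [2, 9] / [3] / [8];  Q = [1, 3, 4, 5, 6] / [2, 7] / [8] / [9];  common shape = (5, 2, 1, 1)

Row-insert the values π_1, π_2, … into P one at a time, bumping the leftmost entry strictly greater than the inserted value down to the next row. The recording tableau Q records, in position (i, j), the step at which that cell was added to P.
  Insert 8 (step 1): P = [8];  Q = [1]
  Insert 3 (step 2): P = [3] / [8];  Q = [1] / [2]
  Insert 4 (step 3): P = [3, 4] / [8];  Q = [1, 3] / [2]
  Insert 5 (step 4): P = [3, 4, 5] / [8];  Q = [1, 3, 4] / [2]
  Insert 6 (step 5): P = [3, 4, 5, 6] / [8];  Q = [1, 3, 4, 5] / [2]
  Insert 9 (step 6): P = [3, 4, 5, 6, 9] / [8];  Q = [1, 3, 4, 5, 6] / [2]
  Insert 7 (step 7): P = [3, 4, 5, 6, 7] / [8, 9];  Q = [1, 3, 4, 5, 6] / [2, 7]
  Insert 2 (step 8): P = [2, 4, 5, 6, 7] / [3, 9] / [8];  Q = [1, 3, 4, 5, 6] / [2, 7] / [8]
  Insert 1 (step 9): P = [1, 4, 5, 6, 7] / [2, 9] / [3] / [8];  Q = [1, 3, 4, 5, 6] / [2, 7] / [8] / [9]
Final shape: (5, 2, 1, 1).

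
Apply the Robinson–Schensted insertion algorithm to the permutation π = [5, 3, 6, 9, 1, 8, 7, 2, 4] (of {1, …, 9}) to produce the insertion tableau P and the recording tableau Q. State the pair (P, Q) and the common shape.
P = [1, 2, 4] / [3, 6, 7] / [5, 8] / [9];  Q = [1, 3, 4] / [2, 6, 9] / [5, 7] / [8];  common shape = (3, 3, 2, 1)

Row-insert the values π_1, π_2, … into P one at a time, bumping the leftmost entry strictly greater than the inserted value down to the next row. The recording tableau Q records, in position (i, j), the step at which that cell was added to P.
  Insert 5 (step 1): P = [5];  Q = [1]
  Insert 3 (step 2): P = [3] / [5];  Q = [1] / [2]
  Insert 6 (step 3): P = [3, 6] / [5];  Q = [1, 3] / [2]
  Insert 9 (step 4): P = [3, 6, 9] / [5];  Q = [1, 3, 4] / [2]
  Insert 1 (step 5): P = [1, 6, 9] / [3] / [5];  Q = [1, 3, 4] / [2] / [5]
  Insert 8 (step 6): P = [1, 6, 8] / [3, 9] / [5];  Q = [1, 3, 4] / [2, 6] / [5]
  Insert 7 (step 7): P = [1, 6, 7] / [3, 8] / [5, 9];  Q = [1, 3, 4] / [2, 6] / [5, 7]
  Insert 2 (step 8): P = [1, 2, 7] / [3, 6] / [5, 8] / [9];  Q = [1, 3, 4] / [2, 6] / [5, 7] / [8]
  Insert 4 (step 9): P = [1, 2, 4] / [3, 6, 7] / [5, 8] / [9];  Q = [1, 3, 4] / [2, 6, 9] / [5, 7] / [8]
Final shape: (3, 3, 2, 1).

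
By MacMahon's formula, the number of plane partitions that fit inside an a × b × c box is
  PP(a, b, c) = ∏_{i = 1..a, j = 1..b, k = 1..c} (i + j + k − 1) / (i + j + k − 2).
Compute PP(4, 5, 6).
PP(4, 5, 6) = 133613766

Evaluate the triple product over i = 1..4, j = 1..5, k = 1..6. The factors are (2/1) · (3/2) · (4/3) · (5/4) · (6/5) · (7/6) · (3/2) · (4/3) · … (120 factors total). The numerators and denominators telescope so the product is an integer; carrying out the multiplication exactly gives PP(4, 5, 6) = 133613766.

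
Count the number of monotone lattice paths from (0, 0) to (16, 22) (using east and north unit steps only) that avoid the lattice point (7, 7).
Number of paths = 17752620702

Total paths from (0, 0) to (16, 22): C(38, 16) = 22239974430. Paths through (7, 7): (paths (0, 0) → (7, 7)) × (paths (7, 7) → (16, 22)) = C(14, 7) · C(24, 9) = 3432 · 1307504 = 4487353728. Avoidance count = 22239974430 − 4487353728 = 17752620702.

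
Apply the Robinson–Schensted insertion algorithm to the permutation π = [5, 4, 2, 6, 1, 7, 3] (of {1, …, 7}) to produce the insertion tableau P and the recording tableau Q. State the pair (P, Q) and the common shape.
P = [1, 3, 7] / [2, 6] / [4] / [5];  Q = [1, 4, 6] / [2, 7] / [3] / [5];  common shape = (3, 2, 1, 1)

Row-insert the values π_1, π_2, … into P one at a time, bumping the leftmost entry strictly greater than the inserted value down to the next row. The recording tableau Q records, in position (i, j), the step at which that cell was added to P.
  Insert 5 (step 1): P = [5];  Q = [1]
  Insert 4 (step 2): P = [4] / [5];  Q = [1] / [2]
  Insert 2 (step 3): P = [2] / [4] / [5];  Q = [1] / [2] / [3]
  Insert 6 (step 4): P = [2, 6] / [4] / [5];  Q = [1, 4] / [2] / [3]
  Insert 1 (step 5): P = [1, 6] / [2] / [4] / [5];  Q = [1, 4] / [2] / [3] / [5]
  Insert 7 (step 6): P = [1, 6, 7] / [2] / [4] / [5];  Q = [1, 4, 6] / [2] / [3] / [5]
  Insert 3 (step 7): P = [1, 3, 7] / [2, 6] / [4] / [5];  Q = [1, 4, 6] / [2, 7] / [3] / [5]
Final shape: (3, 2, 1, 1).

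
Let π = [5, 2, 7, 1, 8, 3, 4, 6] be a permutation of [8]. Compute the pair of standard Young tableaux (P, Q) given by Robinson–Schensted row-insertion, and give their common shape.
P = [1, 3, 4, 6] / [2, 7, 8] / [5];  Q = [1, 3, 5, 8] / [2, 6, 7] / [4];  common shape = (4, 3, 1)

Row-insert the values π_1, π_2, … into P one at a time, bumping the leftmost entry strictly greater than the inserted value down to the next row. The recording tableau Q records, in position (i, j), the step at which that cell was added to P.
  Insert 5 (step 1): P = [5];  Q = [1]
  Insert 2 (step 2): P = [2] / [5];  Q = [1] / [2]
  Insert 7 (step 3): P = [2, 7] / [5];  Q = [1, 3] / [2]
  Insert 1 (step 4): P = [1, 7] / [2] / [5];  Q = [1, 3] / [2] / [4]
  Insert 8 (step 5): P = [1, 7, 8] / [2] / [5];  Q = [1, 3, 5] / [2] / [4]
  Insert 3 (step 6): P = [1, 3, 8] / [2, 7] / [5];  Q = [1, 3, 5] / [2, 6] / [4]
  Insert 4 (step 7): P = [1, 3, 4] / [2, 7, 8] / [5];  Q = [1, 3, 5] / [2, 6, 7] / [4]
  Insert 6 (step 8): P = [1, 3, 4, 6] / [2, 7, 8] / [5];  Q = [1, 3, 5, 8] / [2, 6, 7] / [4]
Final shape: (4, 3, 1).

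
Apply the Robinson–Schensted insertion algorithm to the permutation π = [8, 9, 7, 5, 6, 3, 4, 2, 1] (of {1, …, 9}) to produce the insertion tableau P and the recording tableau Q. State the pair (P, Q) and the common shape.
P = [1, 4] / [2, 6] / [3, 9] / [5] / [7] / [8];  Q = [1, 2] / [3, 5] / [4, 7] / [6] / [8] / [9];  common shape = (2, 2, 2, 1, 1, 1)

Row-insert the values π_1, π_2, … into P one at a time, bumping the leftmost entry strictly greater than the inserted value down to the next row. The recording tableau Q records, in position (i, j), the step at which that cell was added to P.
  Insert 8 (step 1): P = [8];  Q = [1]
  Insert 9 (step 2): P = [8, 9];  Q = [1, 2]
  Insert 7 (step 3): P = [7, 9] / [8];  Q = [1, 2] / [3]
  Insert 5 (step 4): P = [5, 9] / [7] / [8];  Q = [1, 2] / [3] / [4]
  Insert 6 (step 5): P = [5, 6] / [7, 9] / [8];  Q = [1, 2] / [3, 5] / [4]
  Insert 3 (step 6): P = [3, 6] / [5, 9] / [7] / [8];  Q = [1, 2] / [3, 5] / [4] / [6]
  Insert 4 (step 7): P = [3, 4] / [5, 6] / [7, 9] / [8];  Q = [1, 2] / [3, 5] / [4, 7] / [6]
  Insert 2 (step 8): P = [2, 4] / [3, 6] / [5, 9] / [7] / [8];  Q = [1, 2] / [3, 5] / [4, 7] / [6] / [8]
  Insert 1 (step 9): P = [1, 4] / [2, 6] / [3, 9] / [5] / [7] / [8];  Q = [1, 2] / [3, 5] / [4, 7] / [6] / [8] / [9]
Final shape: (2, 2, 2, 1, 1, 1).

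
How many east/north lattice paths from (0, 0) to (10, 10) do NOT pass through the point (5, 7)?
Number of paths = 140404

Total paths from (0, 0) to (10, 10): C(20, 10) = 184756. Paths through (5, 7): (paths (0, 0) → (5, 7)) × (paths (5, 7) → (10, 10)) = C(12, 5) · C(8, 5) = 792 · 56 = 44352. Avoidance count = 184756 − 44352 = 140404.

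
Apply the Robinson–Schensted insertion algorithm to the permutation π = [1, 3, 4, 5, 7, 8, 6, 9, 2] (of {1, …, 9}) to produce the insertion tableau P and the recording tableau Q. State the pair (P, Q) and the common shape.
P = [1, 2, 4, 5, 6, 8, 9] / [3] / [7];  Q = [1, 2, 3, 4, 5, 6, 8] / [7] / [9];  common shape = (7, 1, 1)

Row-insert the values π_1, π_2, … into P one at a time, bumping the leftmost entry strictly greater than the inserted value down to the next row. The recording tableau Q records, in position (i, j), the step at which that cell was added to P.
  Insert 1 (step 1): P = [1];  Q = [1]
  Insert 3 (step 2): P = [1, 3];  Q = [1, 2]
  Insert 4 (step 3): P = [1, 3, 4];  Q = [1, 2, 3]
  Insert 5 (step 4): P = [1, 3, 4, 5];  Q = [1, 2, 3, 4]
  Insert 7 (step 5): P = [1, 3, 4, 5, 7];  Q = [1, 2, 3, 4, 5]
  Insert 8 (step 6): P = [1, 3, 4, 5, 7, 8];  Q = [1, 2, 3, 4, 5, 6]
  Insert 6 (step 7): P = [1, 3, 4, 5, 6, 8] / [7];  Q = [1, 2, 3, 4, 5, 6] / [7]
  Insert 9 (step 8): P = [1, 3, 4, 5, 6, 8, 9] / [7];  Q = [1, 2, 3, 4, 5, 6, 8] / [7]
  Insert 2 (step 9): P = [1, 2, 4, 5, 6, 8, 9] / [3] / [7];  Q = [1, 2, 3, 4, 5, 6, 8] / [7] / [9]
Final shape: (7, 1, 1).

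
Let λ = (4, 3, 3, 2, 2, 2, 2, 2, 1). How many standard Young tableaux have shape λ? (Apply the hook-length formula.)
# SYT of shape (4, 3, 3, 2, 2, 2, 2, 2, 1) = 34918884

Hook-length formula: f^λ = n! / Π hook(c), product over all cells c of the Young diagram. For λ = (4, 3, 3, 2, 2, 2, 2, 2, 1), n = 21 boxes. Hook lengths by row (left-to-right, top-to-bottom): [12, 10, 4, 1]; [10, 8, 2]; [9, 7, 1]; [7, 5]; [6, 4]; [5, 3]; [4, 2]; [3, 1]; [1]. Product of hooks = 1463132160000. So f^λ = 21! / 1463132160000 = 51090942171709440000 / 1463132160000 = 34918884.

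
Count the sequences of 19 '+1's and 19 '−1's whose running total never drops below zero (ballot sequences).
C_19 = 1767263190

These ballot sequences are counted by the Catalan number C_n = (1/(n + 1)) · C(2n, n). For n = 19: C_19 = (1/20) · C(38, 19) = 35345263800/20 = 1767263190.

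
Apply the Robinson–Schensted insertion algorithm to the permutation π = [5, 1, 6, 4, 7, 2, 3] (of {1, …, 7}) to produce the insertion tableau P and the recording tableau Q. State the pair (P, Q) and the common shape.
P = [1, 2, 3] / [4, 6, 7] / [5];  Q = [1, 3, 5] / [2, 4, 7] / [6];  common shape = (3, 3, 1)

Row-insert the values π_1, π_2, … into P one at a time, bumping the leftmost entry strictly greater than the inserted value down to the next row. The recording tableau Q records, in position (i, j), the step at which that cell was added to P.
  Insert 5 (step 1): P = [5];  Q = [1]
  Insert 1 (step 2): P = [1] / [5];  Q = [1] / [2]
  Insert 6 (step 3): P = [1, 6] / [5];  Q = [1, 3] / [2]
  Insert 4 (step 4): P = [1, 4] / [5, 6];  Q = [1, 3] / [2, 4]
  Insert 7 (step 5): P = [1, 4, 7] / [5, 6];  Q = [1, 3, 5] / [2, 4]
  Insert 2 (step 6): P = [1, 2, 7] / [4, 6] / [5];  Q = [1, 3, 5] / [2, 4] / [6]
  Insert 3 (step 7): P = [1, 2, 3] / [4, 6, 7] / [5];  Q = [1, 3, 5] / [2, 4, 7] / [6]
Final shape: (3, 3, 1).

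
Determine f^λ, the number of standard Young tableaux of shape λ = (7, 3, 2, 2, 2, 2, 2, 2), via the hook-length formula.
# SYT of shape (7, 3, 2, 2, 2, 2, 2, 2) = 164148600

Hook-length formula: f^λ = n! / Π hook(c), product over all cells c of the Young diagram. For λ = (7, 3, 2, 2, 2, 2, 2, 2), n = 22 boxes. Hook lengths by row (left-to-right, top-to-bottom): [14, 13, 6, 4, 3, 2, 1]; [9, 8, 1]; [7, 6]; [6, 5]; [5, 4]; [4, 3]; [3, 2]; [2, 1]. Product of hooks = 6847458508800. So f^λ = 22! / 6847458508800 = 1124000727777607680000 / 6847458508800 = 164148600.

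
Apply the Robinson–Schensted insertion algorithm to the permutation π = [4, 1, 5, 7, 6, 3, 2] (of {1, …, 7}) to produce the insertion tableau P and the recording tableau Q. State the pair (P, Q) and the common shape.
P = [1, 2, 6] / [3, 5] / [4] / [7];  Q = [1, 3, 4] / [2, 5] / [6] / [7];  common shape = (3, 2, 1, 1)

Row-insert the values π_1, π_2, … into P one at a time, bumping the leftmost entry strictly greater than the inserted value down to the next row. The recording tableau Q records, in position (i, j), the step at which that cell was added to P.
  Insert 4 (step 1): P = [4];  Q = [1]
  Insert 1 (step 2): P = [1] / [4];  Q = [1] / [2]
  Insert 5 (step 3): P = [1, 5] / [4];  Q = [1, 3] / [2]
  Insert 7 (step 4): P = [1, 5, 7] / [4];  Q = [1, 3, 4] / [2]
  Insert 6 (step 5): P = [1, 5, 6] / [4, 7];  Q = [1, 3, 4] / [2, 5]
  Insert 3 (step 6): P = [1, 3, 6] / [4, 5] / [7];  Q = [1, 3, 4] / [2, 5] / [6]
  Insert 2 (step 7): P = [1, 2, 6] / [3, 5] / [4] / [7];  Q = [1, 3, 4] / [2, 5] / [6] / [7]
Final shape: (3, 2, 1, 1).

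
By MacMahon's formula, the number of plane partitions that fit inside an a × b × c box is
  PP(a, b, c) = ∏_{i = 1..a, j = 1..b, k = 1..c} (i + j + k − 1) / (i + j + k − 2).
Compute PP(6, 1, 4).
PP(6, 1, 4) = 210

Evaluate the triple product over i = 1..6, j = 1..1, k = 1..4. The factors are (2/1) · (3/2) · (4/3) · (5/4) · (3/2) · (4/3) · (5/4) · (6/5) · … (24 factors total). The numerators and denominators telescope so the product is an integer; carrying out the multiplication exactly gives PP(6, 1, 4) = 210.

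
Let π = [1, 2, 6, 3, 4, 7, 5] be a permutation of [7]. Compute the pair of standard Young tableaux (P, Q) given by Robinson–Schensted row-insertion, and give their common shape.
P = [1, 2, 3, 4, 5] / [6, 7];  Q = [1, 2, 3, 5, 6] / [4, 7];  common shape = (5, 2)

Row-insert the values π_1, π_2, … into P one at a time, bumping the leftmost entry strictly greater than the inserted value down to the next row. The recording tableau Q records, in position (i, j), the step at which that cell was added to P.
  Insert 1 (step 1): P = [1];  Q = [1]
  Insert 2 (step 2): P = [1, 2];  Q = [1, 2]
  Insert 6 (step 3): P = [1, 2, 6];  Q = [1, 2, 3]
  Insert 3 (step 4): P = [1, 2, 3] / [6];  Q = [1, 2, 3] / [4]
  Insert 4 (step 5): P = [1, 2, 3, 4] / [6];  Q = [1, 2, 3, 5] / [4]
  Insert 7 (step 6): P = [1, 2, 3, 4, 7] / [6];  Q = [1, 2, 3, 5, 6] / [4]
  Insert 5 (step 7): P = [1, 2, 3, 4, 5] / [6, 7];  Q = [1, 2, 3, 5, 6] / [4, 7]
Final shape: (5, 2).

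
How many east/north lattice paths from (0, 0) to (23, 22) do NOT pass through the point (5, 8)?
Number of paths = 3509977746600

Total paths from (0, 0) to (23, 22): C(45, 23) = 4116715363800. Paths through (5, 8): (paths (0, 0) → (5, 8)) × (paths (5, 8) → (23, 22)) = C(13, 5) · C(32, 18) = 1287 · 471435600 = 606737617200. Avoidance count = 4116715363800 − 606737617200 = 3509977746600.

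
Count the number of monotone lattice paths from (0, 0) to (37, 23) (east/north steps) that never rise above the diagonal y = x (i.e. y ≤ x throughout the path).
Number of paths = 9231052271395500

By the reflection principle (André's argument), the number of monotone paths to (37, 23) with n ≤ m that never go above y = x is C(60, 37) − C(60, 38) = 23385332420868600 − 14154280149473100 = 9231052271395500.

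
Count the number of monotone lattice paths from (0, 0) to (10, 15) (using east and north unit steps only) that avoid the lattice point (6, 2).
Number of paths = 3202120

Total paths from (0, 0) to (10, 15): C(25, 10) = 3268760. Paths through (6, 2): (paths (0, 0) → (6, 2)) × (paths (6, 2) → (10, 15)) = C(8, 6) · C(17, 4) = 28 · 2380 = 66640. Avoidance count = 3268760 − 66640 = 3202120.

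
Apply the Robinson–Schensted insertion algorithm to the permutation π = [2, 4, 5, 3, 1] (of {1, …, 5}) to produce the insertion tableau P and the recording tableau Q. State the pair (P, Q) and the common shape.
P = [1, 3, 5] / [2] / [4];  Q = [1, 2, 3] / [4] / [5];  common shape = (3, 1, 1)

Row-insert the values π_1, π_2, … into P one at a time, bumping the leftmost entry strictly greater than the inserted value down to the next row. The recording tableau Q records, in position (i, j), the step at which that cell was added to P.
  Insert 2 (step 1): P = [2];  Q = [1]
  Insert 4 (step 2): P = [2, 4];  Q = [1, 2]
  Insert 5 (step 3): P = [2, 4, 5];  Q = [1, 2, 3]
  Insert 3 (step 4): P = [2, 3, 5] / [4];  Q = [1, 2, 3] / [4]
  Insert 1 (step 5): P = [1, 3, 5] / [2] / [4];  Q = [1, 2, 3] / [4] / [5]
Final shape: (3, 1, 1).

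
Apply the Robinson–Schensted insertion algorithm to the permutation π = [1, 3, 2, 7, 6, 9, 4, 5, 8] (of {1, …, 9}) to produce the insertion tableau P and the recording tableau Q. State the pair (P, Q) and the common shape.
P = [1, 2, 4, 5, 8] / [3, 6, 9] / [7];  Q = [1, 2, 4, 6, 9] / [3, 5, 8] / [7];  common shape = (5, 3, 1)

Row-insert the values π_1, π_2, … into P one at a time, bumping the leftmost entry strictly greater than the inserted value down to the next row. The recording tableau Q records, in position (i, j), the step at which that cell was added to P.
  Insert 1 (step 1): P = [1];  Q = [1]
  Insert 3 (step 2): P = [1, 3];  Q = [1, 2]
  Insert 2 (step 3): P = [1, 2] / [3];  Q = [1, 2] / [3]
  Insert 7 (step 4): P = [1, 2, 7] / [3];  Q = [1, 2, 4] / [3]
  Insert 6 (step 5): P = [1, 2, 6] / [3, 7];  Q = [1, 2, 4] / [3, 5]
  Insert 9 (step 6): P = [1, 2, 6, 9] / [3, 7];  Q = [1, 2, 4, 6] / [3, 5]
  Insert 4 (step 7): P = [1, 2, 4, 9] / [3, 6] / [7];  Q = [1, 2, 4, 6] / [3, 5] / [7]
  Insert 5 (step 8): P = [1, 2, 4, 5] / [3, 6, 9] / [7];  Q = [1, 2, 4, 6] / [3, 5, 8] / [7]
  Insert 8 (step 9): P = [1, 2, 4, 5, 8] / [3, 6, 9] / [7];  Q = [1, 2, 4, 6, 9] / [3, 5, 8] / [7]
Final shape: (5, 3, 1).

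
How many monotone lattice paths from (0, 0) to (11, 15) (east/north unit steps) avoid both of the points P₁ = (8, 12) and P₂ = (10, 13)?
Number of paths = 2908292

Inclusion–exclusion. Total paths: C(26, 11) = 7726160. Through P₁: C(20, 8)·C(6, 3) = 2519400. Through P₂: C(23, 10)·C(3, 1) = 3432198. Since P₁ is strictly southwest of P₂, a monotone path through both must visit P₁ then P₂; paths through both = C(20, 8)·C(3, 2)·C(3, 1) = 1133730. Avoid both = 7726160 − 2519400 − 3432198 + 1133730 = 2908292.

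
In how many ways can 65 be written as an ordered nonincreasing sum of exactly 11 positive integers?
p(65, 11 parts) = 131970

Partitions of n into exactly k parts are in bijection with partitions of n − k into at most k parts (subtract 1 from each part). So p(65, exactly 11) = p(54, parts ≤ 11). Computing via the recurrence p(m, j) = p(m, j−1) + p(m−j, j) gives 131970.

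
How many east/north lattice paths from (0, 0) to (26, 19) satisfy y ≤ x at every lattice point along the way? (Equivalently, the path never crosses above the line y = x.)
Number of paths = 722477682080

By the reflection principle (André's argument), the number of monotone paths to (26, 19) with n ≤ m that never go above y = x is C(45, 26) − C(45, 27) = 2438362177020 − 1715884494940 = 722477682080.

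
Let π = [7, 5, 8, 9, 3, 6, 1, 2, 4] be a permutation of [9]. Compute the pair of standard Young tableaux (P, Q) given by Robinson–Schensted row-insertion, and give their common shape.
P = [1, 2, 4] / [3, 6, 9] / [5, 8] / [7];  Q = [1, 3, 4] / [2, 6, 9] / [5, 8] / [7];  common shape = (3, 3, 2, 1)

Row-insert the values π_1, π_2, … into P one at a time, bumping the leftmost entry strictly greater than the inserted value down to the next row. The recording tableau Q records, in position (i, j), the step at which that cell was added to P.
  Insert 7 (step 1): P = [7];  Q = [1]
  Insert 5 (step 2): P = [5] / [7];  Q = [1] / [2]
  Insert 8 (step 3): P = [5, 8] / [7];  Q = [1, 3] / [2]
  Insert 9 (step 4): P = [5, 8, 9] / [7];  Q = [1, 3, 4] / [2]
  Insert 3 (step 5): P = [3, 8, 9] / [5] / [7];  Q = [1, 3, 4] / [2] / [5]
  Insert 6 (step 6): P = [3, 6, 9] / [5, 8] / [7];  Q = [1, 3, 4] / [2, 6] / [5]
  Insert 1 (step 7): P = [1, 6, 9] / [3, 8] / [5] / [7];  Q = [1, 3, 4] / [2, 6] / [5] / [7]
  Insert 2 (step 8): P = [1, 2, 9] / [3, 6] / [5, 8] / [7];  Q = [1, 3, 4] / [2, 6] / [5, 8] / [7]
  Insert 4 (step 9): P = [1, 2, 4] / [3, 6, 9] / [5, 8] / [7];  Q = [1, 3, 4] / [2, 6, 9] / [5, 8] / [7]
Final shape: (3, 3, 2, 1).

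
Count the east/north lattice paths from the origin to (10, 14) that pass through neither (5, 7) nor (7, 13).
Number of paths = 1112616

Inclusion–exclusion. Total paths: C(24, 10) = 1961256. Through P₁: C(12, 5)·C(12, 5) = 627264. Through P₂: C(20, 7)·C(4, 3) = 310080. Since P₁ is strictly southwest of P₂, a monotone path through both must visit P₁ then P₂; paths through both = C(12, 5)·C(8, 2)·C(4, 3) = 88704. Avoid both = 1961256 − 627264 − 310080 + 88704 = 1112616.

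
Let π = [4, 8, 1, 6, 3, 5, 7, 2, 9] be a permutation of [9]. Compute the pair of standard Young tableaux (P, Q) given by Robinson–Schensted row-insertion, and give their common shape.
P = [1, 2, 5, 7, 9] / [3, 6] / [4] / [8];  Q = [1, 2, 6, 7, 9] / [3, 4] / [5] / [8];  common shape = (5, 2, 1, 1)

Row-insert the values π_1, π_2, … into P one at a time, bumping the leftmost entry strictly greater than the inserted value down to the next row. The recording tableau Q records, in position (i, j), the step at which that cell was added to P.
  Insert 4 (step 1): P = [4];  Q = [1]
  Insert 8 (step 2): P = [4, 8];  Q = [1, 2]
  Insert 1 (step 3): P = [1, 8] / [4];  Q = [1, 2] / [3]
  Insert 6 (step 4): P = [1, 6] / [4, 8];  Q = [1, 2] / [3, 4]
  Insert 3 (step 5): P = [1, 3] / [4, 6] / [8];  Q = [1, 2] / [3, 4] / [5]
  Insert 5 (step 6): P = [1, 3, 5] / [4, 6] / [8];  Q = [1, 2, 6] / [3, 4] / [5]
  Insert 7 (step 7): P = [1, 3, 5, 7] / [4, 6] / [8];  Q = [1, 2, 6, 7] / [3, 4] / [5]
  Insert 2 (step 8): P = [1, 2, 5, 7] / [3, 6] / [4] / [8];  Q = [1, 2, 6, 7] / [3, 4] / [5] / [8]
  Insert 9 (step 9): P = [1, 2, 5, 7, 9] / [3, 6] / [4] / [8];  Q = [1, 2, 6, 7, 9] / [3, 4] / [5] / [8]
Final shape: (5, 2, 1, 1).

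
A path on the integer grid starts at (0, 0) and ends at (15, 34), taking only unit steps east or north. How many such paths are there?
Number of paths = 1575580702584

A monotone lattice path from (0, 0) to (15, 34) consists of 15 east steps and 34 north steps in some order, so it is determined by which 15 of the 49 steps are east. The count is C(49, 15) = 1575580702584.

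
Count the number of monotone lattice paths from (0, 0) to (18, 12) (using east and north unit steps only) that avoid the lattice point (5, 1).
Number of paths = 71516361

Total paths from (0, 0) to (18, 12): C(30, 18) = 86493225. Paths through (5, 1): (paths (0, 0) → (5, 1)) × (paths (5, 1) → (18, 12)) = C(6, 5) · C(24, 13) = 6 · 2496144 = 14976864. Avoidance count = 86493225 − 14976864 = 71516361.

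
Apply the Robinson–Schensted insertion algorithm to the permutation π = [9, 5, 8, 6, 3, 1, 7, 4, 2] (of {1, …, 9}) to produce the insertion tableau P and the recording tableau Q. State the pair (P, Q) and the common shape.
P = [1, 2, 7] / [3, 4] / [5, 6] / [8] / [9];  Q = [1, 3, 7] / [2, 8] / [4, 9] / [5] / [6];  common shape = (3, 2, 2, 1, 1)

Row-insert the values π_1, π_2, … into P one at a time, bumping the leftmost entry strictly greater than the inserted value down to the next row. The recording tableau Q records, in position (i, j), the step at which that cell was added to P.
  Insert 9 (step 1): P = [9];  Q = [1]
  Insert 5 (step 2): P = [5] / [9];  Q = [1] / [2]
  Insert 8 (step 3): P = [5, 8] / [9];  Q = [1, 3] / [2]
  Insert 6 (step 4): P = [5, 6] / [8] / [9];  Q = [1, 3] / [2] / [4]
  Insert 3 (step 5): P = [3, 6] / [5] / [8] / [9];  Q = [1, 3] / [2] / [4] / [5]
  Insert 1 (step 6): P = [1, 6] / [3] / [5] / [8] / [9];  Q = [1, 3] / [2] / [4] / [5] / [6]
  Insert 7 (step 7): P = [1, 6, 7] / [3] / [5] / [8] / [9];  Q = [1, 3, 7] / [2] / [4] / [5] / [6]
  Insert 4 (step 8): P = [1, 4, 7] / [3, 6] / [5] / [8] / [9];  Q = [1, 3, 7] / [2, 8] / [4] / [5] / [6]
  Insert 2 (step 9): P = [1, 2, 7] / [3, 4] / [5, 6] / [8] / [9];  Q = [1, 3, 7] / [2, 8] / [4, 9] / [5] / [6]
Final shape: (3, 2, 2, 1, 1).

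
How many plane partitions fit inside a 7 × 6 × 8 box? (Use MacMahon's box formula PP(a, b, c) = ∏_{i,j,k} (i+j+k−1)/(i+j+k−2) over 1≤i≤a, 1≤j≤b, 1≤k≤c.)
PP(7, 6, 8) = 19702998159210080

Evaluate the triple product over i = 1..7, j = 1..6, k = 1..8. The factors are (2/1) · (3/2) · (4/3) · (5/4) · (6/5) · (7/6) · (8/7) · (9/8) · … (336 factors total). The numerators and denominators telescope so the product is an integer; carrying out the multiplication exactly gives PP(7, 6, 8) = 19702998159210080.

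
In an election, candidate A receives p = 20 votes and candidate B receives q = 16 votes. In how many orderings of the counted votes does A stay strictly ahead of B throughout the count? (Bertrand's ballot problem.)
Strict-lead orderings = 811985790

Total orderings of the 36 votes with 20 for A: C(36, 20) = 7307872110. By the Bertrand ballot formula (Cycle Lemma / reflection principle), the number of orderings in which A is strictly ahead of B throughout is (p − q)/(p + q) · C(p + q, p) = (20 − 16)/(20 + 16) · 7307872110 = 811985790.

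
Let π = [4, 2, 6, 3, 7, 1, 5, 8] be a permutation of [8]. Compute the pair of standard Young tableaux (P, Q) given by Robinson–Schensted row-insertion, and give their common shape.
P = [1, 3, 5, 8] / [2, 6, 7] / [4];  Q = [1, 3, 5, 8] / [2, 4, 7] / [6];  common shape = (4, 3, 1)

Row-insert the values π_1, π_2, … into P one at a time, bumping the leftmost entry strictly greater than the inserted value down to the next row. The recording tableau Q records, in position (i, j), the step at which that cell was added to P.
  Insert 4 (step 1): P = [4];  Q = [1]
  Insert 2 (step 2): P = [2] / [4];  Q = [1] / [2]
  Insert 6 (step 3): P = [2, 6] / [4];  Q = [1, 3] / [2]
  Insert 3 (step 4): P = [2, 3] / [4, 6];  Q = [1, 3] / [2, 4]
  Insert 7 (step 5): P = [2, 3, 7] / [4, 6];  Q = [1, 3, 5] / [2, 4]
  Insert 1 (step 6): P = [1, 3, 7] / [2, 6] / [4];  Q = [1, 3, 5] / [2, 4] / [6]
  Insert 5 (step 7): P = [1, 3, 5] / [2, 6, 7] / [4];  Q = [1, 3, 5] / [2, 4, 7] / [6]
  Insert 8 (step 8): P = [1, 3, 5, 8] / [2, 6, 7] / [4];  Q = [1, 3, 5, 8] / [2, 4, 7] / [6]
Final shape: (4, 3, 1).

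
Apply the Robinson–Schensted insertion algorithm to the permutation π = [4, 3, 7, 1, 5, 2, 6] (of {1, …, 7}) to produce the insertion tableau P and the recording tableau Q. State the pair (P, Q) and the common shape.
P = [1, 2, 6] / [3, 5] / [4, 7];  Q = [1, 3, 7] / [2, 5] / [4, 6];  common shape = (3, 2, 2)

Row-insert the values π_1, π_2, … into P one at a time, bumping the leftmost entry strictly greater than the inserted value down to the next row. The recording tableau Q records, in position (i, j), the step at which that cell was added to P.
  Insert 4 (step 1): P = [4];  Q = [1]
  Insert 3 (step 2): P = [3] / [4];  Q = [1] / [2]
  Insert 7 (step 3): P = [3, 7] / [4];  Q = [1, 3] / [2]
  Insert 1 (step 4): P = [1, 7] / [3] / [4];  Q = [1, 3] / [2] / [4]
  Insert 5 (step 5): P = [1, 5] / [3, 7] / [4];  Q = [1, 3] / [2, 5] / [4]
  Insert 2 (step 6): P = [1, 2] / [3, 5] / [4, 7];  Q = [1, 3] / [2, 5] / [4, 6]
  Insert 6 (step 7): P = [1, 2, 6] / [3, 5] / [4, 7];  Q = [1, 3, 7] / [2, 5] / [4, 6]
Final shape: (3, 2, 2).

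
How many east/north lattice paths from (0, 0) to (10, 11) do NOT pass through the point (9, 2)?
Number of paths = 352166

Total paths from (0, 0) to (10, 11): C(21, 10) = 352716. Paths through (9, 2): (paths (0, 0) → (9, 2)) × (paths (9, 2) → (10, 11)) = C(11, 9) · C(10, 1) = 55 · 10 = 550. Avoidance count = 352716 − 550 = 352166.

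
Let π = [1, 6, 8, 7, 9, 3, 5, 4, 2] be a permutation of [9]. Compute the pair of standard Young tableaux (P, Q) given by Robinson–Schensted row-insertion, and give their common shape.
P = [1, 2, 4, 9] / [3, 7] / [5] / [6] / [8];  Q = [1, 2, 3, 5] / [4, 7] / [6] / [8] / [9];  common shape = (4, 2, 1, 1, 1)

Row-insert the values π_1, π_2, … into P one at a time, bumping the leftmost entry strictly greater than the inserted value down to the next row. The recording tableau Q records, in position (i, j), the step at which that cell was added to P.
  Insert 1 (step 1): P = [1];  Q = [1]
  Insert 6 (step 2): P = [1, 6];  Q = [1, 2]
  Insert 8 (step 3): P = [1, 6, 8];  Q = [1, 2, 3]
  Insert 7 (step 4): P = [1, 6, 7] / [8];  Q = [1, 2, 3] / [4]
  Insert 9 (step 5): P = [1, 6, 7, 9] / [8];  Q = [1, 2, 3, 5] / [4]
  Insert 3 (step 6): P = [1, 3, 7, 9] / [6] / [8];  Q = [1, 2, 3, 5] / [4] / [6]
  Insert 5 (step 7): P = [1, 3, 5, 9] / [6, 7] / [8];  Q = [1, 2, 3, 5] / [4, 7] / [6]
  Insert 4 (step 8): P = [1, 3, 4, 9] / [5, 7] / [6] / [8];  Q = [1, 2, 3, 5] / [4, 7] / [6] / [8]
  Insert 2 (step 9): P = [1, 2, 4, 9] / [3, 7] / [5] / [6] / [8];  Q = [1, 2, 3, 5] / [4, 7] / [6] / [8] / [9]
Final shape: (4, 2, 1, 1, 1).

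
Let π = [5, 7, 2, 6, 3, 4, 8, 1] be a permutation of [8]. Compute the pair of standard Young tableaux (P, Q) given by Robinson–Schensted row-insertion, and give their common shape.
P = [1, 3, 4, 8] / [2, 6] / [5] / [7];  Q = [1, 2, 6, 7] / [3, 4] / [5] / [8];  common shape = (4, 2, 1, 1)

Row-insert the values π_1, π_2, … into P one at a time, bumping the leftmost entry strictly greater than the inserted value down to the next row. The recording tableau Q records, in position (i, j), the step at which that cell was added to P.
  Insert 5 (step 1): P = [5];  Q = [1]
  Insert 7 (step 2): P = [5, 7];  Q = [1, 2]
  Insert 2 (step 3): P = [2, 7] / [5];  Q = [1, 2] / [3]
  Insert 6 (step 4): P = [2, 6] / [5, 7];  Q = [1, 2] / [3, 4]
  Insert 3 (step 5): P = [2, 3] / [5, 6] / [7];  Q = [1, 2] / [3, 4] / [5]
  Insert 4 (step 6): P = [2, 3, 4] / [5, 6] / [7];  Q = [1, 2, 6] / [3, 4] / [5]
  Insert 8 (step 7): P = [2, 3, 4, 8] / [5, 6] / [7];  Q = [1, 2, 6, 7] / [3, 4] / [5]
  Insert 1 (step 8): P = [1, 3, 4, 8] / [2, 6] / [5] / [7];  Q = [1, 2, 6, 7] / [3, 4] / [5] / [8]
Final shape: (4, 2, 1, 1).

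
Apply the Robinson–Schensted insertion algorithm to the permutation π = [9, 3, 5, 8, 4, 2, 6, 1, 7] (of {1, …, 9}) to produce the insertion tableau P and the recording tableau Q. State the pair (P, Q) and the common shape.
P = [1, 4, 6, 7] / [2, 8] / [3] / [5] / [9];  Q = [1, 3, 4, 9] / [2, 7] / [5] / [6] / [8];  common shape = (4, 2, 1, 1, 1)

Row-insert the values π_1, π_2, … into P one at a time, bumping the leftmost entry strictly greater than the inserted value down to the next row. The recording tableau Q records, in position (i, j), the step at which that cell was added to P.
  Insert 9 (step 1): P = [9];  Q = [1]
  Insert 3 (step 2): P = [3] / [9];  Q = [1] / [2]
  Insert 5 (step 3): P = [3, 5] / [9];  Q = [1, 3] / [2]
  Insert 8 (step 4): P = [3, 5, 8] / [9];  Q = [1, 3, 4] / [2]
  Insert 4 (step 5): P = [3, 4, 8] / [5] / [9];  Q = [1, 3, 4] / [2] / [5]
  Insert 2 (step 6): P = [2, 4, 8] / [3] / [5] / [9];  Q = [1, 3, 4] / [2] / [5] / [6]
  Insert 6 (step 7): P = [2, 4, 6] / [3, 8] / [5] / [9];  Q = [1, 3, 4] / [2, 7] / [5] / [6]
  Insert 1 (step 8): P = [1, 4, 6] / [2, 8] / [3] / [5] / [9];  Q = [1, 3, 4] / [2, 7] / [5] / [6] / [8]
  Insert 7 (step 9): P = [1, 4, 6, 7] / [2, 8] / [3] / [5] / [9];  Q = [1, 3, 4, 9] / [2, 7] / [5] / [6] / [8]
Final shape: (4, 2, 1, 1, 1).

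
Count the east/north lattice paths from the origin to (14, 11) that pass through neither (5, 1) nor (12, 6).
Number of paths = 3613080

Inclusion–exclusion. Total paths: C(25, 14) = 4457400. Through P₁: C(6, 5)·C(19, 9) = 554268. Through P₂: C(18, 12)·C(7, 2) = 389844. Since P₁ is strictly southwest of P₂, a monotone path through both must visit P₁ then P₂; paths through both = C(6, 5)·C(12, 7)·C(7, 2) = 99792. Avoid both = 4457400 − 554268 − 389844 + 99792 = 3613080.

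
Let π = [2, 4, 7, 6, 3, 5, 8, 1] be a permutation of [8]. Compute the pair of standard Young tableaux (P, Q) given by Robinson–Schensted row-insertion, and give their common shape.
P = [1, 3, 5, 8] / [2, 6] / [4] / [7];  Q = [1, 2, 3, 7] / [4, 6] / [5] / [8];  common shape = (4, 2, 1, 1)

Row-insert the values π_1, π_2, … into P one at a time, bumping the leftmost entry strictly greater than the inserted value down to the next row. The recording tableau Q records, in position (i, j), the step at which that cell was added to P.
  Insert 2 (step 1): P = [2];  Q = [1]
  Insert 4 (step 2): P = [2, 4];  Q = [1, 2]
  Insert 7 (step 3): P = [2, 4, 7];  Q = [1, 2, 3]
  Insert 6 (step 4): P = [2, 4, 6] / [7];  Q = [1, 2, 3] / [4]
  Insert 3 (step 5): P = [2, 3, 6] / [4] / [7];  Q = [1, 2, 3] / [4] / [5]
  Insert 5 (step 6): P = [2, 3, 5] / [4, 6] / [7];  Q = [1, 2, 3] / [4, 6] / [5]
  Insert 8 (step 7): P = [2, 3, 5, 8] / [4, 6] / [7];  Q = [1, 2, 3, 7] / [4, 6] / [5]
  Insert 1 (step 8): P = [1, 3, 5, 8] / [2, 6] / [4] / [7];  Q = [1, 2, 3, 7] / [4, 6] / [5] / [8]
Final shape: (4, 2, 1, 1).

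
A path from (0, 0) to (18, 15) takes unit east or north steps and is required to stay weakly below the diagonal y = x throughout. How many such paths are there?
Number of paths = 218349120

By the reflection principle (André's argument), the number of monotone paths to (18, 15) with n ≤ m that never go above y = x is C(33, 18) − C(33, 19) = 1037158320 − 818809200 = 218349120.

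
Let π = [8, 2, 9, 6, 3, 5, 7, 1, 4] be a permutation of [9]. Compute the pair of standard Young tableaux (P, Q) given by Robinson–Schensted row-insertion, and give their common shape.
P = [1, 3, 4, 7] / [2, 5] / [6, 9] / [8];  Q = [1, 3, 6, 7] / [2, 4] / [5, 9] / [8];  common shape = (4, 2, 2, 1)

Row-insert the values π_1, π_2, … into P one at a time, bumping the leftmost entry strictly greater than the inserted value down to the next row. The recording tableau Q records, in position (i, j), the step at which that cell was added to P.
  Insert 8 (step 1): P = [8];  Q = [1]
  Insert 2 (step 2): P = [2] / [8];  Q = [1] / [2]
  Insert 9 (step 3): P = [2, 9] / [8];  Q = [1, 3] / [2]
  Insert 6 (step 4): P = [2, 6] / [8, 9];  Q = [1, 3] / [2, 4]
  Insert 3 (step 5): P = [2, 3] / [6, 9] / [8];  Q = [1, 3] / [2, 4] / [5]
  Insert 5 (step 6): P = [2, 3, 5] / [6, 9] / [8];  Q = [1, 3, 6] / [2, 4] / [5]
  Insert 7 (step 7): P = [2, 3, 5, 7] / [6, 9] / [8];  Q = [1, 3, 6, 7] / [2, 4] / [5]
  Insert 1 (step 8): P = [1, 3, 5, 7] / [2, 9] / [6] / [8];  Q = [1, 3, 6, 7] / [2, 4] / [5] / [8]
  Insert 4 (step 9): P = [1, 3, 4, 7] / [2, 5] / [6, 9] / [8];  Q = [1, 3, 6, 7] / [2, 4] / [5, 9] / [8]
Final shape: (4, 2, 2, 1).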